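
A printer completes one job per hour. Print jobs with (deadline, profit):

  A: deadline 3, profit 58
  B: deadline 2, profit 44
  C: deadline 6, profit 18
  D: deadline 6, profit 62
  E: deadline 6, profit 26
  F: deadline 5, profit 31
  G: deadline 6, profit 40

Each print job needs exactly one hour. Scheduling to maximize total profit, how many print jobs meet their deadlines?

6

Take jobs in profit order; each goes to the latest open slot no later than its deadline.
By profit: D(d6,62), A(d3,58), B(d2,44), G(d6,40), F(d5,31), E(d6,26), C(d6,18)
D→slot 6; A→slot 3; B→slot 2; G→slot 5; F→slot 4; E→slot 1; C skipped.
6 of 7 scheduled.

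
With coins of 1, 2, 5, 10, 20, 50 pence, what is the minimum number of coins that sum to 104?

104 − 2×50→4 − 2×2→0
Total coins = 2 + 2 = 4

4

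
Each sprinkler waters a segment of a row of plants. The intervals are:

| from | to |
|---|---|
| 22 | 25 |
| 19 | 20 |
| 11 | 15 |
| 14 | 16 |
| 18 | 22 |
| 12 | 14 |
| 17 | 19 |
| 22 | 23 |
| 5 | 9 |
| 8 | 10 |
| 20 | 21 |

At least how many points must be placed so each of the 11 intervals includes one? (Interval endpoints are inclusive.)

Process intervals by earliest right end; each time one isn't hit yet, stab at its right endpoint.
Sorted: [5,9] [8,10] [12,14] [11,15] [14,16] [17,19] [19,20] [20,21] [18,22] [22,23] [22,25]
{[5,9],[8,10]} hit by 9; {[12,14],[11,15],[14,16]} hit by 14; {[17,19],[19,20]} hit by 19; {[20,21],[18,22]} hit by 21; {[22,23],[22,25]} hit by 23.
Points: 9, 14, 19, 21, 23 (5 total).

5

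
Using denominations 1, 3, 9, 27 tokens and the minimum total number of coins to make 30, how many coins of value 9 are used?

30 − 1×27→3 − 1×3→0
Count of 9: 0

0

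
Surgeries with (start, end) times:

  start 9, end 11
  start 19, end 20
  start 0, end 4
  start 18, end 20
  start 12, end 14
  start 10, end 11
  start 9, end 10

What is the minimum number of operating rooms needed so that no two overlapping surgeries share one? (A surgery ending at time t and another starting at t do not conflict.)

2

starts: [0, 9, 9, 10, 12, 18, 19]
ends:   [4, 10, 11, 11, 14, 20, 20]
s0→1 e4→0 s9→1 s9→2  — peak 2.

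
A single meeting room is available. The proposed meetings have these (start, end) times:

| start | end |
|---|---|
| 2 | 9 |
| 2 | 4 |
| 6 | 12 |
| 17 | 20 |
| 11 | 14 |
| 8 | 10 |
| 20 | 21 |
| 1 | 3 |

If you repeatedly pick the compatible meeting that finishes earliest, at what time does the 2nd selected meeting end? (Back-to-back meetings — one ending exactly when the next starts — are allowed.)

10

Sorted by end: (1,3)  (2,4)  (2,9)  (8,10)  (6,12)  (11,14)  (17,20)  (20,21)
take (1,3); skip (2,9); take (8,10); take (11,14); take (17,20); take (20,21).
Selected: (1,3) (8,10) (11,14) (17,20) (20,21)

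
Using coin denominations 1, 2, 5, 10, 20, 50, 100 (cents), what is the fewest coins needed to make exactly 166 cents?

166 − 1×100→66 − 1×50→16 − 1×10→6 − 1×5→1 − 1×1→0
Total coins = 1 + 1 + 1 + 1 + 1 = 5

5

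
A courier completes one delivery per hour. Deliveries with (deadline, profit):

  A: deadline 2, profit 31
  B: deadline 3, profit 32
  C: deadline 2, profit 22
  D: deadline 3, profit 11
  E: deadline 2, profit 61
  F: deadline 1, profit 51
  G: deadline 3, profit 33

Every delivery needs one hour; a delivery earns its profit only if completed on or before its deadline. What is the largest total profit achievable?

Sort by profit descending; place each in the latest free slot ≤ its deadline.
By profit: E(d2,61), F(d1,51), G(d3,33), B(d3,32), A(d2,31), C(d2,22), D(d3,11)
E→slot 2; F→slot 1; G→slot 3; B skipped; A skipped; C skipped; D skipped.
Profit = 51 + 61 + 33 = 145

145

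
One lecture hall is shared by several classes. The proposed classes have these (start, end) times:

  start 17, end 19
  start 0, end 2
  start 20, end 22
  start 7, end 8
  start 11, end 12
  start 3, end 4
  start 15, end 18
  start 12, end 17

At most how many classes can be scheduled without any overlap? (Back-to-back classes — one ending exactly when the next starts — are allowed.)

7

Sort by end time and greedily take each interval whose start is ≥ the last chosen end.
Sorted by end: (0,2)  (3,4)  (7,8)  (11,12)  (12,17)  (15,18)  (17,19)  (20,22)
take (0,2); take (3,4); take (7,8); take (11,12); take (12,17); take (17,19); take (20,22).
Selected 7 classes.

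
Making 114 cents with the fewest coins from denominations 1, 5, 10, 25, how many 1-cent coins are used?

4

114 − 4×25→14 − 1×10→4 − 4×1→0
Count of 1: 4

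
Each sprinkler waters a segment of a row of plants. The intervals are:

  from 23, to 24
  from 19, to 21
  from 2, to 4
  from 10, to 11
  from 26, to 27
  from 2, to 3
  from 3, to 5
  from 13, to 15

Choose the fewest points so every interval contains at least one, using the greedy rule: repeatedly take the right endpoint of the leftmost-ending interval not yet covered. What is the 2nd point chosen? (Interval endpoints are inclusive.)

11

Sorted: [2,3] [2,4] [3,5] [10,11] [13,15] [19,21] [23,24] [26,27]
{[2,3],[2,4],[3,5]} hit by 3; {[10,11]} hit by 11; {[13,15]} hit by 15; {[19,21]} hit by 21; {[23,24]} hit by 24; {[26,27]} hit by 27.
Points: 3, 11, 15, 21, 24, 27 (6 total).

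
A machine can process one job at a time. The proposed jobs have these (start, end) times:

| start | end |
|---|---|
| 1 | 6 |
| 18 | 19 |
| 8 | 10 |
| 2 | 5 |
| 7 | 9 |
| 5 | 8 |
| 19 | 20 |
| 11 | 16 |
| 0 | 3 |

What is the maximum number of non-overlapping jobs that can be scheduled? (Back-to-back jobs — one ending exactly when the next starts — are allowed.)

6

Greedy by earliest finish: after sorting by end time, pick each interval compatible with the last pick.
By end time: (0,3), (2,5), (1,6), (5,8), (7,9), (8,10), (11,16), (18,19), (19,20).
Pick (0,3); next start ≥ 3 → (5,8); next start ≥ 8 → (8,10); next start ≥ 10 → (11,16); next start ≥ 16 → (18,19); next start ≥ 19 → (19,20).
Selected 6 jobs.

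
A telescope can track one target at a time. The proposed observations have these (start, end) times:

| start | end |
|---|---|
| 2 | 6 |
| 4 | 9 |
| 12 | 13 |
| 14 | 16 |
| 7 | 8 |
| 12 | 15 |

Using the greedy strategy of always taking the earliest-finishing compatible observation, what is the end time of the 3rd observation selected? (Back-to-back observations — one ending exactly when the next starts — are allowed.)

13

Sort by end time and greedily take each interval whose start is ≥ the last chosen end.
By end time: (2,6), (7,8), (4,9), (12,13), (12,15), (14,16).
Pick (2,6); next start ≥ 6 → (7,8); next start ≥ 8 → (12,13); next start ≥ 13 → (14,16).
Selected: (2,6) (7,8) (12,13) (14,16)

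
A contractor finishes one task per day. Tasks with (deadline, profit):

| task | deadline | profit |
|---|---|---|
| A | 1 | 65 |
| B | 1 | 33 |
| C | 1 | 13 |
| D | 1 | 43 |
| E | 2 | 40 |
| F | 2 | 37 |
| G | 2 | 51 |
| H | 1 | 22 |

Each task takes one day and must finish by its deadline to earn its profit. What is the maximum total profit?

116

Sort by profit descending; place each in the latest free slot ≤ its deadline.
Profit order: A=65 G=51 D=43 E=40 F=37 B=33 H=22 C=13
Assign: A→slot 1, G→slot 2, D skipped, E skipped, F skipped, B skipped, H skipped, C skipped.
Slots: [1:A] [2:G]
Profit = 65 + 51 = 116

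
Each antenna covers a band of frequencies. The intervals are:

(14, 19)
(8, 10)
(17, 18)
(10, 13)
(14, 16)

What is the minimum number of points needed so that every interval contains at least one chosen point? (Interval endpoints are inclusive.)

3

Sort by right endpoint; whenever an interval is uncovered, place a point at its right end.
By right end: [8,10]  [10,13]  [14,16]  [17,18]  [14,19]
[8,10] uncovered → point at 10; [14,16] uncovered → point at 16; [17,18] uncovered → point at 18.
Points: 10, 16, 18 (3 total).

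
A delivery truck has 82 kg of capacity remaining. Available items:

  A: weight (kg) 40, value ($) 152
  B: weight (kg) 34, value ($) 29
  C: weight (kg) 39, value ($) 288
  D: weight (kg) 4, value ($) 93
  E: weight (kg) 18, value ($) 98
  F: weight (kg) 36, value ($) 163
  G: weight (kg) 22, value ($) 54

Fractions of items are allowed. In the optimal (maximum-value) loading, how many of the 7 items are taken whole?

Ratios (sorted): D 23.25, C 7.38, E 5.44, F 4.53, A 3.80, G 2.45, B 0.85
take D (4 @ 93); take C (39 @ 288); take E (18 @ 98); take 21/36 of F → 95.08. Capacity used 82/82.
3 item(s) taken whole; one partial (take 21/36 of F).

3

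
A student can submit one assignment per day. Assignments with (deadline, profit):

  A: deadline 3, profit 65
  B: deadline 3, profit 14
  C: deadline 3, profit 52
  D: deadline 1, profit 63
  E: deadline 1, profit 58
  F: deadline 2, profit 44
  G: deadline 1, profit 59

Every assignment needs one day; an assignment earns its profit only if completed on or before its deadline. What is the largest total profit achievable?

Take jobs in profit order; each goes to the latest open slot no later than its deadline.
By profit: A(d3,65), D(d1,63), G(d1,59), E(d1,58), C(d3,52), F(d2,44), B(d3,14)
A→slot 3; D→slot 1; G skipped; E skipped; C→slot 2; F skipped; B skipped.
Profit = 63 + 52 + 65 = 180

180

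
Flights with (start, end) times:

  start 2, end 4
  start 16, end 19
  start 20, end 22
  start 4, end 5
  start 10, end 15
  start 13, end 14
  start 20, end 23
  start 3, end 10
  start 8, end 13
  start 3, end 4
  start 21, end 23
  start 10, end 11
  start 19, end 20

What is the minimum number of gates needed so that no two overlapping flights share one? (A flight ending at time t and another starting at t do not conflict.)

The answer is the maximum number of intervals overlapping at any instant.
starts: [2, 3, 3, 4, 8, 10, 10, 13, 16, 19, 20, 20, 21]
ends:   [4, 4, 5, 10, 11, 13, 14, 15, 19, 20, 22, 23, 23]
s2→1 s3→2 s3→3  — peak 3.

3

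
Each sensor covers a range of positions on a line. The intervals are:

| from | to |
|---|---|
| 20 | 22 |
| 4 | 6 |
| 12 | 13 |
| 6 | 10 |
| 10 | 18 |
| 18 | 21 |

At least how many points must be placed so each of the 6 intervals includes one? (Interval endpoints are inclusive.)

Sort by right endpoint; whenever an interval is uncovered, place a point at its right end.
By right end: [4,6]  [6,10]  [12,13]  [10,18]  [18,21]  [20,22]
[4,6] uncovered → point at 6; [12,13] uncovered → point at 13; [18,21] uncovered → point at 21.
Points: 6, 13, 21 (3 total).

3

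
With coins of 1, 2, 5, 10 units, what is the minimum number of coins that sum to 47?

6

47 = 4×10 + 1×5 + 1×2
Total coins = 4 + 1 + 1 = 6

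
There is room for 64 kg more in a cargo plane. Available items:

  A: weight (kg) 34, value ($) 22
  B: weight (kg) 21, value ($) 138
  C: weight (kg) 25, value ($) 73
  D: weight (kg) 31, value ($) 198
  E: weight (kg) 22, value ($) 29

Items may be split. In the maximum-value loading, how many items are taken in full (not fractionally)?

2

Ratios (sorted): B 6.57, D 6.39, C 2.92, E 1.32, A 0.65
take B (21 @ 138); take D (31 @ 198); take 12/25 of C → 35.04. Capacity used 64/64.
2 item(s) taken whole; one partial (take 12/25 of C).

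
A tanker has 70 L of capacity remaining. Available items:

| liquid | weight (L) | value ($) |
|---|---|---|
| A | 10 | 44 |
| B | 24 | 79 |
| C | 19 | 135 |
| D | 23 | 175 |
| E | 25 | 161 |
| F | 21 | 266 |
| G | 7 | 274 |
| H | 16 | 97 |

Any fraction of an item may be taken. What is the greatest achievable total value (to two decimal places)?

Order: G (274/7=39.14) > F (266/21=12.67) > D (175/23=7.61) > C (135/19=7.11) > E (161/25=6.44) > H (97/16=6.06) > A (44/10=4.40) > B (79/24=3.29)
Fill: take G (7 @ 274) → take F (21 @ 266) → take D (23 @ 175) → take C (19 @ 135); 70/70 used.
Total value = 850.00

850.00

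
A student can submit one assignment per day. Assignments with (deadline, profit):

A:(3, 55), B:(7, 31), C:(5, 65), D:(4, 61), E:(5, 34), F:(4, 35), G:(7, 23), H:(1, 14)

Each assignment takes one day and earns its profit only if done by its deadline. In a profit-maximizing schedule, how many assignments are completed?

7

By profit: C(d5,65), D(d4,61), A(d3,55), F(d4,35), E(d5,34), B(d7,31), G(d7,23), H(d1,14)
C→slot 5; D→slot 4; A→slot 3; F→slot 2; E→slot 1; B→slot 7; G→slot 6; H skipped.
7 of 8 scheduled.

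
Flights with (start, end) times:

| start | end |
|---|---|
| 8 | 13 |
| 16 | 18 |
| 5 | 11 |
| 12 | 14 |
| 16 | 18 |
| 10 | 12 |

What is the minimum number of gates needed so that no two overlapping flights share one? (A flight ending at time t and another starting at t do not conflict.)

3

Count concurrent intervals with a sweep; the peak is the room count.
Events (time:±→running): 5:+→1 8:+→2 10:+→3 … peak 3.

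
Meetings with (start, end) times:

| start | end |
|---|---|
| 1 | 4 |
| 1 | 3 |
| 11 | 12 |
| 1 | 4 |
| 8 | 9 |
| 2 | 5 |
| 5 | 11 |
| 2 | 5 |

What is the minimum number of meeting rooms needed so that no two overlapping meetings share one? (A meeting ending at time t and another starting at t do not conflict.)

Events (time:±→running): 1:+→1 1:+→2 1:+→3 2:+→4 2:+→5 … peak 5.

5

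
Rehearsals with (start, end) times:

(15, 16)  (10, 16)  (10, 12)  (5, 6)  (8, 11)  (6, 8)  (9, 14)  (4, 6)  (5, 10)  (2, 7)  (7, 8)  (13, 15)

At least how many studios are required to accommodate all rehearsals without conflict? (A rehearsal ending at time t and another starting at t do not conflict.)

starts: [2, 4, 5, 5, 6, 7, 8, 9, 10, 10, 13, 15]
ends:   [6, 6, 7, 8, 8, 10, 11, 12, 14, 15, 16, 16]
s2→1 s4→2 s5→3 s5→4  — peak 4.

4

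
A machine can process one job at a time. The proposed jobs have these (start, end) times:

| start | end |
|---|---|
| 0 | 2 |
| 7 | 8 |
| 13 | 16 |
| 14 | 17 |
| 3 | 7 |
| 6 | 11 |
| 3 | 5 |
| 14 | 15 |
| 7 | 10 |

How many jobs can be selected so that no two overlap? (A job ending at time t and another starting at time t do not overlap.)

Greedy by earliest finish: after sorting by end time, pick each interval compatible with the last pick.
By end time: (0,2), (3,5), (3,7), (7,8), (7,10), (6,11), (14,15), (13,16), (14,17).
Pick (0,2); next start ≥ 2 → (3,5); next start ≥ 5 → (7,8); next start ≥ 8 → (14,15).
Selected 4 jobs.

4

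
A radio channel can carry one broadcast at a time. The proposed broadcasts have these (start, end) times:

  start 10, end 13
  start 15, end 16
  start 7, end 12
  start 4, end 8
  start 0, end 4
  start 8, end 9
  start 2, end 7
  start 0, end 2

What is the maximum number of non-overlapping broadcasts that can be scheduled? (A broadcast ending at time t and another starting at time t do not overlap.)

Order by finish time; keep every interval that doesn't clash with the previous kept one.
Sorted by end: (0,2)  (0,4)  (2,7)  (4,8)  (8,9)  (7,12)  (10,13)  (15,16)
take (0,2); take (2,7); take (8,9); skip (7,12); take (10,13); take (15,16).
Selected 5 broadcasts.

5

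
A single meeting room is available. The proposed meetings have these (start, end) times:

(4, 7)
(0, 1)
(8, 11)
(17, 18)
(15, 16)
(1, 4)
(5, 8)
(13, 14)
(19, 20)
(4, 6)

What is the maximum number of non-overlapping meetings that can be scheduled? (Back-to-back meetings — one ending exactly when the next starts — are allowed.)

Sorted by end: (0,1)  (1,4)  (4,6)  (4,7)  (5,8)  (8,11)  (13,14)  (15,16)  (17,18)  (19,20)
take (0,1); take (1,4); take (4,6); skip (4,7); skip (5,8); take (8,11); take (13,14); take (15,16); take (17,18); take (19,20).
Selected 8 meetings.

8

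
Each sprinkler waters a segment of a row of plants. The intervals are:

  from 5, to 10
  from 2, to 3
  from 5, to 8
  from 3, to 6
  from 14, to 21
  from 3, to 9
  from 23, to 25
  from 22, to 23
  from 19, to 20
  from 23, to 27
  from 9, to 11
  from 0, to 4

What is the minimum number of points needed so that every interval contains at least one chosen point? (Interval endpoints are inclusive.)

5

Process intervals by earliest right end; each time one isn't hit yet, stab at its right endpoint.
By right end: [2,3]  [0,4]  [3,6]  [5,8]  [3,9]  [5,10]  [9,11]  [19,20]  [14,21]  [22,23]  [23,25]  [23,27]
[2,3] uncovered → point at 3; [5,8] uncovered → point at 8; [9,11] uncovered → point at 11; [19,20] uncovered → point at 20; [22,23] uncovered → point at 23.
Points: 3, 8, 11, 20, 23 (5 total).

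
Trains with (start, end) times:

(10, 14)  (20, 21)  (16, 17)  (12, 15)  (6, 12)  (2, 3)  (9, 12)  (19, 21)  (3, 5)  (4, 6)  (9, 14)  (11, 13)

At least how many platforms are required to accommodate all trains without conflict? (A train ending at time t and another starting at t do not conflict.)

The answer is the maximum number of intervals overlapping at any instant.
starts: [2, 3, 4, 6, 9, 9, 10, 11, 12, 16, 19, 20]
ends:   [3, 5, 6, 12, 12, 13, 14, 14, 15, 17, 21, 21]
s2→1 e3→0 s3→1 s4→2 e5→1 e6→0 s6→1 s9→2 s9→3 s10→4 s11→5  — peak 5.

5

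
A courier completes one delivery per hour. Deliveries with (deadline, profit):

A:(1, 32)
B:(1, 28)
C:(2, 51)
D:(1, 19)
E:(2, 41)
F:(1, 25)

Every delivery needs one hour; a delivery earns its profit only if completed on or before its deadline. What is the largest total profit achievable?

Take jobs in profit order; each goes to the latest open slot no later than its deadline.
By profit: C(d2,51), E(d2,41), A(d1,32), B(d1,28), F(d1,25), D(d1,19)
C→slot 2; E→slot 1; A skipped; B skipped; F skipped; D skipped.
Profit = 41 + 51 = 92

92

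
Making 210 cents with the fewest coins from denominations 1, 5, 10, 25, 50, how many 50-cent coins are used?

4

Greedy: take as many of the largest coin as possible, then repeat with the remainder.
210 = 4×50 + 1×10
Count of 50: 4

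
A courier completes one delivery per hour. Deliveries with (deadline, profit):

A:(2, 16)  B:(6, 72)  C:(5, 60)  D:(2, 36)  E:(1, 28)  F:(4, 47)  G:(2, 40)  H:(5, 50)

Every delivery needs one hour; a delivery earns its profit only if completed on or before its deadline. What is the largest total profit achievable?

305

Sort by profit descending; place each in the latest free slot ≤ its deadline.
By profit: B(d6,72), C(d5,60), H(d5,50), F(d4,47), G(d2,40), D(d2,36), E(d1,28), A(d2,16)
B→slot 6; C→slot 5; H→slot 4; F→slot 3; G→slot 2; D→slot 1; E skipped; A skipped.
Profit = 36 + 40 + 47 + 50 + 60 + 72 = 305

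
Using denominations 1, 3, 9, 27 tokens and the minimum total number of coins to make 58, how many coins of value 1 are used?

Greedy: take as many of the largest coin as possible, then repeat with the remainder.
58 − 2×27→4 − 1×3→1 − 1×1→0
Count of 1: 1

1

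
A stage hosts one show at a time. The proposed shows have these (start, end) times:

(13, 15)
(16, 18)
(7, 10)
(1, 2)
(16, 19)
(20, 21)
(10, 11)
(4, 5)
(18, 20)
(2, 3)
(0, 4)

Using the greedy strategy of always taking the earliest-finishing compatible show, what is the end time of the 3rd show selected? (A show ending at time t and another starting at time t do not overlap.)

5

Order by finish time; keep every interval that doesn't clash with the previous kept one.
Sorted by end: (1,2)  (2,3)  (0,4)  (4,5)  (7,10)  (10,11)  (13,15)  (16,18)  (16,19)  (18,20)  (20,21)
take (1,2); take (2,3); skip (0,4); take (4,5); take (7,10); take (10,11); take (13,15); take (16,18); take (18,20); take (20,21).
Selected: (1,2) (2,3) (4,5) (7,10) (10,11) (13,15) (16,18) (18,20) (20,21)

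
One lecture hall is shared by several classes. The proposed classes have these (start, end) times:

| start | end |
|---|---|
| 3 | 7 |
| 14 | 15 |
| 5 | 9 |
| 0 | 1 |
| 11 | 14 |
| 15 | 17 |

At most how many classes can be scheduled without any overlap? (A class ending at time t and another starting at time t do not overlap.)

Sorted by end: (0,1)  (3,7)  (5,9)  (11,14)  (14,15)  (15,17)
take (0,1); take (3,7); take (11,14); take (14,15); take (15,17).
Selected 5 classes.

5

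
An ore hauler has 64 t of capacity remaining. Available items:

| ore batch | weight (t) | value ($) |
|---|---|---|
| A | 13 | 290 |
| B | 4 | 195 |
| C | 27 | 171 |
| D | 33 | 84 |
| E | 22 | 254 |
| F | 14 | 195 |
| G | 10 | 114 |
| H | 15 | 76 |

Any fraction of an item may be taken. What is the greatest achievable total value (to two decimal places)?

Sort by value per unit weight and fill in that order.
Order: B (195/4=48.75) > A (290/13=22.31) > F (195/14=13.93) > E (254/22=11.55) > G (114/10=11.40) > C (171/27=6.33) > H (76/15=5.07) > D (84/33=2.55)
Fill: take B (4 @ 195) → take A (13 @ 290) → take F (14 @ 195) → take E (22 @ 254) → take G (10 @ 114) → take 1/27 of C → 6.33; 64/64 used.
Total value = 1054.33

1054.33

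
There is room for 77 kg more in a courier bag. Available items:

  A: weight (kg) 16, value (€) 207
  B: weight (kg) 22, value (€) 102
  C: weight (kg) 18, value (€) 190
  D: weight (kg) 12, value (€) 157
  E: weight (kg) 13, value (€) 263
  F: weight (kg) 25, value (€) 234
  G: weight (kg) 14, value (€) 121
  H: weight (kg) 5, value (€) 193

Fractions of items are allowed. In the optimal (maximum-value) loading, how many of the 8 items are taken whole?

5

Sort by value per unit weight and fill in that order.
Order: H (193/5=38.60) > E (263/13=20.23) > D (157/12=13.08) > A (207/16=12.94) > C (190/18=10.56) > F (234/25=9.36) > G (121/14=8.64) > B (102/22=4.64)
Fill: take H (5 @ 193) → take E (13 @ 263) → take D (12 @ 157) → take A (16 @ 207) → take C (18 @ 190) → take 13/25 of F → 121.68; 77/77 used.
5 item(s) taken whole; one partial (take 13/25 of F).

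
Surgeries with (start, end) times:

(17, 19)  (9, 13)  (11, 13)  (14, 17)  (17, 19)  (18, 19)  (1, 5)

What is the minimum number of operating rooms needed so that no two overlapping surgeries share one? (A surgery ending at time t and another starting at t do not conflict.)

The answer is the maximum number of intervals overlapping at any instant.
Events (time:±→running): 1:+→1 5:-→0 9:+→1 11:+→2 13:-→1 13:-→0 14:+→1 17:-→0 17:+→1 17:+→2 18:+→3 … peak 3.

3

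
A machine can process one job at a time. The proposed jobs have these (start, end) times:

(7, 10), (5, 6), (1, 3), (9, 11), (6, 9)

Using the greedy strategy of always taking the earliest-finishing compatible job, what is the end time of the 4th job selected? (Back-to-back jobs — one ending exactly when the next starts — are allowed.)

11

Order by finish time; keep every interval that doesn't clash with the previous kept one.
Sorted by end: (1,3)  (5,6)  (6,9)  (7,10)  (9,11)
take (1,3); take (5,6); take (6,9); take (9,11).
Selected: (1,3) (5,6) (6,9) (9,11)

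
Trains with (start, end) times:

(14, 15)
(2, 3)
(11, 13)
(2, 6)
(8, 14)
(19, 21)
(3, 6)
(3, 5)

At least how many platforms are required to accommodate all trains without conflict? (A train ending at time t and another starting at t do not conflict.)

3

starts: [2, 2, 3, 3, 8, 11, 14, 19]
ends:   [3, 5, 6, 6, 13, 14, 15, 21]
s2→1 s2→2 e3→1 s3→2 s3→3  — peak 3.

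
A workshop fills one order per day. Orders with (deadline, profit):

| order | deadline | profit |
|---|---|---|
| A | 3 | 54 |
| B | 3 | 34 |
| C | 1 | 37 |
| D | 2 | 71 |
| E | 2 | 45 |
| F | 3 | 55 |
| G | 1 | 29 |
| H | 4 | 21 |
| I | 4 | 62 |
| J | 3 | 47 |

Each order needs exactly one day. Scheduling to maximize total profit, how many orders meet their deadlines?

Sort by profit descending; place each in the latest free slot ≤ its deadline.
By profit: D(d2,71), I(d4,62), F(d3,55), A(d3,54), J(d3,47), E(d2,45), C(d1,37), B(d3,34), G(d1,29), H(d4,21)
D→slot 2; I→slot 4; F→slot 3; A→slot 1; J skipped; E skipped; C skipped; B skipped; G skipped; H skipped.
4 of 10 scheduled.

4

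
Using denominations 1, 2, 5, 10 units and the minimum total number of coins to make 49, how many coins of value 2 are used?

2

Greedy: take as many of the largest coin as possible, then repeat with the remainder.
49 − 4×10→9 − 1×5→4 − 2×2→0
Count of 2: 2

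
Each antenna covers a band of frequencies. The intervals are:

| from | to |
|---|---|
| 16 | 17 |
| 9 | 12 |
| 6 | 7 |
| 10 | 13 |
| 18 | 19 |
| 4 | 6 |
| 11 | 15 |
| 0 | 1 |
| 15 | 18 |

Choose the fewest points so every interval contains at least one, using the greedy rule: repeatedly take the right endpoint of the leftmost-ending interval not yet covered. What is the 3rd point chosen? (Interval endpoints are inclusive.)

12

Sort by right endpoint; whenever an interval is uncovered, place a point at its right end.
Sorted: [0,1] [4,6] [6,7] [9,12] [10,13] [11,15] [16,17] [15,18] [18,19]
{[0,1]} hit by 1; {[4,6],[6,7]} hit by 6; {[9,12],[10,13],[11,15]} hit by 12; {[16,17],[15,18]} hit by 17; {[18,19]} hit by 19.
Points: 1, 6, 12, 17, 19 (5 total).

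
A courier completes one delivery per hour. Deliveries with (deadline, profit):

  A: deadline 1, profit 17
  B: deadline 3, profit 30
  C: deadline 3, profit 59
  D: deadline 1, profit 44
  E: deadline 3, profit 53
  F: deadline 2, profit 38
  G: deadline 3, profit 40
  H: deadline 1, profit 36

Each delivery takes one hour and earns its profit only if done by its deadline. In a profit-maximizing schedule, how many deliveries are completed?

By profit: C(d3,59), E(d3,53), D(d1,44), G(d3,40), F(d2,38), H(d1,36), B(d3,30), A(d1,17)
C→slot 3; E→slot 2; D→slot 1; G skipped; F skipped; H skipped; B skipped; A skipped.
3 of 8 scheduled.

3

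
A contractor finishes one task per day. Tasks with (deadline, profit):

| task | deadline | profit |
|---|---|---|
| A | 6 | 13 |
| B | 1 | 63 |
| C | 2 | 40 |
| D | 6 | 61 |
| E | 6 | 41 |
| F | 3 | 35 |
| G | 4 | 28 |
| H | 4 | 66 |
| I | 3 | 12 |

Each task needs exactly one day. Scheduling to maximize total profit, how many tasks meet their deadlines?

Sort by profit descending; place each in the latest free slot ≤ its deadline.
By profit: H(d4,66), B(d1,63), D(d6,61), E(d6,41), C(d2,40), F(d3,35), G(d4,28), A(d6,13), I(d3,12)
H→slot 4; B→slot 1; D→slot 6; E→slot 5; C→slot 2; F→slot 3; G skipped; A skipped; I skipped.
6 of 9 scheduled.

6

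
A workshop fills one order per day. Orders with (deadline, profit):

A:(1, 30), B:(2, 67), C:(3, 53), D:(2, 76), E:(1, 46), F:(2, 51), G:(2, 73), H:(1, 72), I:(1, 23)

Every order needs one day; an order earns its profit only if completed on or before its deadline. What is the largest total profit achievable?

202

Profit order: D=76 G=73 H=72 B=67 C=53 F=51 E=46 A=30 I=23
Assign: D→slot 2, G→slot 1, H skipped, B skipped, C→slot 3, F skipped, E skipped, A skipped, I skipped.
Slots: [1:G] [2:D] [3:C]
Profit = 73 + 76 + 53 = 202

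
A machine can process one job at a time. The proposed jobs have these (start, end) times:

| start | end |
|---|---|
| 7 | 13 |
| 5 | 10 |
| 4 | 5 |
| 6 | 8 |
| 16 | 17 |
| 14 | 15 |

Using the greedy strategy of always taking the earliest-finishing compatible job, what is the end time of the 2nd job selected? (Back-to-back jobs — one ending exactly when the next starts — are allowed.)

Sorted by end: (4,5)  (6,8)  (5,10)  (7,13)  (14,15)  (16,17)
take (4,5); take (6,8); take (14,15); take (16,17).
Selected: (4,5) (6,8) (14,15) (16,17)

8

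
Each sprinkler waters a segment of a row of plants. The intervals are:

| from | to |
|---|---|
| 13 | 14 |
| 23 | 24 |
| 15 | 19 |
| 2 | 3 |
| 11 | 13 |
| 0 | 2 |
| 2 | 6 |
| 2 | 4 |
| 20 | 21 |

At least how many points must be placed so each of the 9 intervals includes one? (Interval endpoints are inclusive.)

Sorted: [0,2] [2,3] [2,4] [2,6] [11,13] [13,14] [15,19] [20,21] [23,24]
{[0,2],[2,3],[2,4],[2,6]} hit by 2; {[11,13],[13,14]} hit by 13; {[15,19]} hit by 19; {[20,21]} hit by 21; {[23,24]} hit by 24.
Points: 2, 13, 19, 21, 24 (5 total).

5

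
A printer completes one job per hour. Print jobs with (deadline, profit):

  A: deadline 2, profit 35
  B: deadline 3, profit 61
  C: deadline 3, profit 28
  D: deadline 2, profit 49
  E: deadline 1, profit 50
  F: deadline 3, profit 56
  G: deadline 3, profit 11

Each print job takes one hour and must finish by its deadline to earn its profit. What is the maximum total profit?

167

Sort by profit descending; place each in the latest free slot ≤ its deadline.
By profit: B(d3,61), F(d3,56), E(d1,50), D(d2,49), A(d2,35), C(d3,28), G(d3,11)
B→slot 3; F→slot 2; E→slot 1; D skipped; A skipped; C skipped; G skipped.
Profit = 50 + 56 + 61 = 167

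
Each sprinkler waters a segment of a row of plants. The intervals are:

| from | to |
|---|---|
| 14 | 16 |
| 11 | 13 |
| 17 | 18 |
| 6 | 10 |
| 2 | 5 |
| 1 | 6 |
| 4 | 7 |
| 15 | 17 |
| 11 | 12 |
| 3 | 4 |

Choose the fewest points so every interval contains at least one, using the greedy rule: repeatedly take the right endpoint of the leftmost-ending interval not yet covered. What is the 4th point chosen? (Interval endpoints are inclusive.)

Sorted: [3,4] [2,5] [1,6] [4,7] [6,10] [11,12] [11,13] [14,16] [15,17] [17,18]
{[3,4],[2,5],[1,6],[4,7]} hit by 4; {[6,10]} hit by 10; {[11,12],[11,13]} hit by 12; {[14,16],[15,17]} hit by 16; {[17,18]} hit by 18.
Points: 4, 10, 12, 16, 18 (5 total).

16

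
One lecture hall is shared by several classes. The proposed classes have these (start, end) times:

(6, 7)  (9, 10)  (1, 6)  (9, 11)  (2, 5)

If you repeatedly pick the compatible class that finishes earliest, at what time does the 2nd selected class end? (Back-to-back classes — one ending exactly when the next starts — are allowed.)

7

Sort by end time and greedily take each interval whose start is ≥ the last chosen end.
By end time: (2,5), (1,6), (6,7), (9,10), (9,11).
Pick (2,5); next start ≥ 5 → (6,7); next start ≥ 7 → (9,10).
Selected: (2,5) (6,7) (9,10)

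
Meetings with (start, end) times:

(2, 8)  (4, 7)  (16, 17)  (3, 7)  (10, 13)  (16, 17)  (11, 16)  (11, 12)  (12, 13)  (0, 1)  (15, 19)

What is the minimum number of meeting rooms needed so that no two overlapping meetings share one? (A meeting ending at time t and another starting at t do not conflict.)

Events (time:±→running): 0:+→1 1:-→0 2:+→1 3:+→2 4:+→3 … peak 3.

3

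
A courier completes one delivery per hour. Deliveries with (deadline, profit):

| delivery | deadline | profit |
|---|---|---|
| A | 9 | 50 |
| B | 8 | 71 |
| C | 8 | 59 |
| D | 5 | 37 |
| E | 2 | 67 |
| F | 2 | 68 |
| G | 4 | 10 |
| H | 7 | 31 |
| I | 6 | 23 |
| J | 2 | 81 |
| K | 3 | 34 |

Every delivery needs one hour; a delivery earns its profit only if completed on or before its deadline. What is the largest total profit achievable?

Take jobs in profit order; each goes to the latest open slot no later than its deadline.
Profit order: J=81 B=71 F=68 E=67 C=59 A=50 D=37 K=34 H=31 I=23 G=10
Assign: J→slot 2, B→slot 8, F→slot 1, E skipped, C→slot 7, A→slot 9, D→slot 5, K→slot 3, H→slot 6, I→slot 4, G skipped.
Slots: [1:F] [2:J] [3:K] [4:I] [5:D] [6:H] [7:C] [8:B] [9:A]
Profit = 68 + 81 + 34 + 23 + 37 + 31 + 59 + 71 + 50 = 454

454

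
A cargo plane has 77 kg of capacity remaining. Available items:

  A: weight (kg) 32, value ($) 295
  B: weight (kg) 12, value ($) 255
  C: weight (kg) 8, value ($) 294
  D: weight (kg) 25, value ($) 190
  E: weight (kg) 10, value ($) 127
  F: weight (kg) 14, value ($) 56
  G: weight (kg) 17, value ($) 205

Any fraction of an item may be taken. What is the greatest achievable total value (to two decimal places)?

1157.56

Greedy by value/weight ratio, highest first.
Order: C (294/8=36.75) > B (255/12=21.25) > E (127/10=12.70) > G (205/17=12.06) > A (295/32=9.22) > D (190/25=7.60) > F (56/14=4.00)
Fill: take C (8 @ 294) → take B (12 @ 255) → take E (10 @ 127) → take G (17 @ 205) → take 30/32 of A → 276.56; 77/77 used.
Total value = 1157.56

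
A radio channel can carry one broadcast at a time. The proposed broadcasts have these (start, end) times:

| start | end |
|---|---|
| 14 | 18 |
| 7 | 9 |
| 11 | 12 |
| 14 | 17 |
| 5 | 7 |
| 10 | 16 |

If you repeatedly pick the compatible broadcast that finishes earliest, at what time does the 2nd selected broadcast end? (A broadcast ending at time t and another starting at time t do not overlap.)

9

By end time: (5,7), (7,9), (11,12), (10,16), (14,17), (14,18).
Pick (5,7); next start ≥ 7 → (7,9); next start ≥ 9 → (11,12); next start ≥ 12 → (14,17).
Selected: (5,7) (7,9) (11,12) (14,17)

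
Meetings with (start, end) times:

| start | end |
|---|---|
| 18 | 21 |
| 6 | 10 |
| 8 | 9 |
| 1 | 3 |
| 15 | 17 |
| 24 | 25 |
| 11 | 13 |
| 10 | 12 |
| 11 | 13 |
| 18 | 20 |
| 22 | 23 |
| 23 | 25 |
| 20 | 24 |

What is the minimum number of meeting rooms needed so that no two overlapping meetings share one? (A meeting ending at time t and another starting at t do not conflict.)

3

starts: [1, 6, 8, 10, 11, 11, 15, 18, 18, 20, 22, 23, 24]
ends:   [3, 9, 10, 12, 13, 13, 17, 20, 21, 23, 24, 25, 25]
s1→1 e3→0 s6→1 s8→2 e9→1 e10→0 s10→1 s11→2 s11→3  — peak 3.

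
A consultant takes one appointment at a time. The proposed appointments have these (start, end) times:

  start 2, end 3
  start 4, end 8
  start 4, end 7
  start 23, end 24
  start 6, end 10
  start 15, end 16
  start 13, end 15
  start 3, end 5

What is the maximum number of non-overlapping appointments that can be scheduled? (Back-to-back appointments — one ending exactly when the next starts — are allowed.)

6

Sorted by end: (2,3)  (3,5)  (4,7)  (4,8)  (6,10)  (13,15)  (15,16)  (23,24)
take (2,3); take (3,5); take (6,10); take (13,15); take (15,16); take (23,24).
Selected 6 appointments.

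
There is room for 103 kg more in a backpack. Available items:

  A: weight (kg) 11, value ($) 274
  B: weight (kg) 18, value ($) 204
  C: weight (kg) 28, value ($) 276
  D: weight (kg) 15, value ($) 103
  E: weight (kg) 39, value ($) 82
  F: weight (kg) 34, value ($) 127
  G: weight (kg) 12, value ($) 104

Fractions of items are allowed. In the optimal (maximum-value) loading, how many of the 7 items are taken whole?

Order: A (274/11=24.91) > B (204/18=11.33) > C (276/28=9.86) > G (104/12=8.67) > D (103/15=6.87) > F (127/34=3.74) > E (82/39=2.10)
Fill: take A (11 @ 274) → take B (18 @ 204) → take C (28 @ 276) → take G (12 @ 104) → take D (15 @ 103) → take 19/34 of F → 70.97; 103/103 used.
5 item(s) taken whole; one partial (take 19/34 of F).

5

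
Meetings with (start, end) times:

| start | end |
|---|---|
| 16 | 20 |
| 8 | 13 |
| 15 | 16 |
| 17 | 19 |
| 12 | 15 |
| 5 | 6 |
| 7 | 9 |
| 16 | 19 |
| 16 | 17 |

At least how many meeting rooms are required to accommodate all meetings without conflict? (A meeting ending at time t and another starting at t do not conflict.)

3

The answer is the maximum number of intervals overlapping at any instant.
Events (time:±→running): 5:+→1 6:-→0 7:+→1 8:+→2 9:-→1 12:+→2 13:-→1 15:-→0 15:+→1 16:-→0 16:+→1 16:+→2 16:+→3 … peak 3.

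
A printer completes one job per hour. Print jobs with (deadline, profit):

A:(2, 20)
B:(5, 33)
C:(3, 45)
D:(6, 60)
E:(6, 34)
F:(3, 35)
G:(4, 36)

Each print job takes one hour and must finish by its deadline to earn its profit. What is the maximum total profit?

Take jobs in profit order; each goes to the latest open slot no later than its deadline.
Profit order: D=60 C=45 G=36 F=35 E=34 B=33 A=20
Assign: D→slot 6, C→slot 3, G→slot 4, F→slot 2, E→slot 5, B→slot 1, A skipped.
Slots: [1:B] [2:F] [3:C] [4:G] [5:E] [6:D]
Profit = 33 + 35 + 45 + 36 + 34 + 60 = 243

243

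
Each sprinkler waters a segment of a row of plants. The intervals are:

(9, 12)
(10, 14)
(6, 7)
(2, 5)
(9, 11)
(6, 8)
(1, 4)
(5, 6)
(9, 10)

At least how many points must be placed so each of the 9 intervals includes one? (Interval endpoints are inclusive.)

By right end: [1,4]  [2,5]  [5,6]  [6,7]  [6,8]  [9,10]  [9,11]  [9,12]  [10,14]
[1,4] uncovered → point at 4; [5,6] uncovered → point at 6; [9,10] uncovered → point at 10.
Points: 4, 6, 10 (3 total).

3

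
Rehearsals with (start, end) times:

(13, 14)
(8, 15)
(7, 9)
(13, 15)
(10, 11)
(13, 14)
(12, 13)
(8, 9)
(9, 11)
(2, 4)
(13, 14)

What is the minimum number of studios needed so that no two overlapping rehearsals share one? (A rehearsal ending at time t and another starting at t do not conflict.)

5

The answer is the maximum number of intervals overlapping at any instant.
starts: [2, 7, 8, 8, 9, 10, 12, 13, 13, 13, 13]
ends:   [4, 9, 9, 11, 11, 13, 14, 14, 14, 15, 15]
s2→1 e4→0 s7→1 s8→2 s8→3 e9→2 e9→1 s9→2 s10→3 e11→2 e11→1 s12→2 e13→1 s13→2 s13→3 s13→4 s13→5  — peak 5.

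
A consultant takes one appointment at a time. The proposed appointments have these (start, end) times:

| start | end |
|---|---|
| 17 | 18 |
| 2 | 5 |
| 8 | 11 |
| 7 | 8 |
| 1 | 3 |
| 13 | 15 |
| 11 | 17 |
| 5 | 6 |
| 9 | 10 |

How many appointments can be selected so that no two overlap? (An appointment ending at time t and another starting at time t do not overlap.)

6

Sorted by end: (1,3)  (2,5)  (5,6)  (7,8)  (9,10)  (8,11)  (13,15)  (11,17)  (17,18)
take (1,3); skip (2,5); take (5,6); take (7,8); take (9,10); take (13,15); take (17,18).
Selected 6 appointments.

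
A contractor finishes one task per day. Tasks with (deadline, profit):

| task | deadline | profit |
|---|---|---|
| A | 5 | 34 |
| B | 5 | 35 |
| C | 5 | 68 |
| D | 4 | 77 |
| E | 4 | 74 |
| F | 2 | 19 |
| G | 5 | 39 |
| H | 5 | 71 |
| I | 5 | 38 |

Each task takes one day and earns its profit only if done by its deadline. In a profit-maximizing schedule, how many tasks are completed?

5

Take jobs in profit order; each goes to the latest open slot no later than its deadline.
Profit order: D=77 E=74 H=71 C=68 G=39 I=38 B=35 A=34 F=19
Assign: D→slot 4, E→slot 3, H→slot 5, C→slot 2, G→slot 1, I skipped, B skipped, A skipped, F skipped.
Slots: [1:G] [2:C] [3:E] [4:D] [5:H]
5 of 9 scheduled.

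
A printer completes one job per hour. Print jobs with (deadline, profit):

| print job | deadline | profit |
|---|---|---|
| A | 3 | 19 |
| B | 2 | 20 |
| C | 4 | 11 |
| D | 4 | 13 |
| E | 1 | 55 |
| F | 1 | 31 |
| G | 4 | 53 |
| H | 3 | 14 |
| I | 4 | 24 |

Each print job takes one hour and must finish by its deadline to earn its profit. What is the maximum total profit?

Sort by profit descending; place each in the latest free slot ≤ its deadline.
By profit: E(d1,55), G(d4,53), F(d1,31), I(d4,24), B(d2,20), A(d3,19), H(d3,14), D(d4,13), C(d4,11)
E→slot 1; G→slot 4; F skipped; I→slot 3; B→slot 2; A skipped; H skipped; D skipped; C skipped.
Profit = 55 + 20 + 24 + 53 = 152

152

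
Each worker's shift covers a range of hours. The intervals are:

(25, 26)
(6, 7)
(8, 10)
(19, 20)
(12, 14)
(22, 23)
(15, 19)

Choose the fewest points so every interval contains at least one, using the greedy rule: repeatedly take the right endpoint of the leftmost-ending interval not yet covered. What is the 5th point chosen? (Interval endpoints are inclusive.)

Sorted: [6,7] [8,10] [12,14] [15,19] [19,20] [22,23] [25,26]
{[6,7]} hit by 7; {[8,10]} hit by 10; {[12,14]} hit by 14; {[15,19],[19,20]} hit by 19; {[22,23]} hit by 23; {[25,26]} hit by 26.
Points: 7, 10, 14, 19, 23, 26 (6 total).

23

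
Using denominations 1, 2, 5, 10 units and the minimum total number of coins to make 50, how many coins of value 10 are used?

5

Greedy: take as many of the largest coin as possible, then repeat with the remainder.
50 − 5×10→0
Count of 10: 5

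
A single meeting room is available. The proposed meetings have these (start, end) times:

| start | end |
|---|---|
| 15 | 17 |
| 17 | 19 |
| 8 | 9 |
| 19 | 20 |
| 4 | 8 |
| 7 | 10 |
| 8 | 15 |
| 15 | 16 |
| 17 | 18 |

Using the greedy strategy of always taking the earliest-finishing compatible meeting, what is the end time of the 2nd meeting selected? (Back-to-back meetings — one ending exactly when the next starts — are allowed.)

9

Sorted by end: (4,8)  (8,9)  (7,10)  (8,15)  (15,16)  (15,17)  (17,18)  (17,19)  (19,20)
take (4,8); take (8,9); take (15,16); take (17,18); take (19,20).
Selected: (4,8) (8,9) (15,16) (17,18) (19,20)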